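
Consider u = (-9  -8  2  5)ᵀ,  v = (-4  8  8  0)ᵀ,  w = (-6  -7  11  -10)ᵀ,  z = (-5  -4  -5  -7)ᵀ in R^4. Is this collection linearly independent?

linearly independent

Row-reduce the matrix whose columns are u, v, w, z.
The reduction yields 4 nonzero rows, so the rank is 4.
Since rank = 4 (the number of vectors), the set is linearly independent.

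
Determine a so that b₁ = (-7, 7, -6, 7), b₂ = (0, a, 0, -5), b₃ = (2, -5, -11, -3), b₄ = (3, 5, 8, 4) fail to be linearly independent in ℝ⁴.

a = -46/9

Place the vectors as rows of a 4×4 matrix; dependence ⇔ determinant zero.
Expanding, det = 585*a + 2990.
Setting this to zero gives a = -46/9.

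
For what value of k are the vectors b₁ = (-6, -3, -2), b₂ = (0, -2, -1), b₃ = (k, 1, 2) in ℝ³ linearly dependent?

k = 18

The set is linearly dependent precisely when det[b₁; b₂; b₃] = 0.
Cofactor expansion gives det = 18 - k.
Solving 18 - k = 0 yields k = 18.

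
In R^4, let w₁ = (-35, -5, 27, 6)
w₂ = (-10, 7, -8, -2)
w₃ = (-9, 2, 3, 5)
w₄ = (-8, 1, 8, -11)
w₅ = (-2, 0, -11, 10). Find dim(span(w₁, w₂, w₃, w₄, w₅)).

Put the 4×5 matrix [w₁|w₂|w₃|w₄|w₅] into echelon form.
The echelon form has 4 nonzero rows, so the rank is 4.
(With 5 elements in a 4-dimensional space the rank is at most 4.)

dim = 4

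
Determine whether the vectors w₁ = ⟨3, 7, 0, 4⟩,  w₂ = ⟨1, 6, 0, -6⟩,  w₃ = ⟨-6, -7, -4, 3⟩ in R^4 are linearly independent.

Row-reduce the matrix whose columns are w₁, w₂, w₃.
The reduction yields 3 nonzero rows, so the rank is 3.
Since rank = 3 (the number of vectors), the set is linearly independent.

linearly independent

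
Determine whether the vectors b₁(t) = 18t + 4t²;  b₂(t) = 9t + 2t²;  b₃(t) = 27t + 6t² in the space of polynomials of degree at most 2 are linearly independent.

Take coordinates with respect to the standard basis {1, t, t²}.
The matrix [b₁|b₂|b₃] has determinant 0.
A zero determinant means the columns are linearly dependent.
Indeed b₁ - 2b₂ = 0.

linearly dependent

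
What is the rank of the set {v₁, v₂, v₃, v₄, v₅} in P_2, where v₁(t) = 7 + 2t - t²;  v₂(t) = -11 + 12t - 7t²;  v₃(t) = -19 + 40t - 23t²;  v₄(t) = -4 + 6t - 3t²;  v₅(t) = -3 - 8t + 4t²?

Use coordinates relative to {1, t, t²}.
Form the matrix with v₁, v₂, v₃, v₄, v₅ as columns and reduce.
There are 3 pivot columns, so rank = 3.
(With 5 elements in a 3-dimensional space the rank is at most 3.)

3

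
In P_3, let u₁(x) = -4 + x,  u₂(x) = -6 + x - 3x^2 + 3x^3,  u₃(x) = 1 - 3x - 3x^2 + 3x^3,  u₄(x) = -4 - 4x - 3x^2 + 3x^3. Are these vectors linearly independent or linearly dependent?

linearly dependent

Take coordinates with respect to the standard basis {1, x, …, x^3}.
Form the 4×4 matrix with these as columns; its determinant is 0.
A zero determinant means the columns are linearly dependent.
Indeed 3u₁ - u₂ + 2u₃ - u₄ = 0.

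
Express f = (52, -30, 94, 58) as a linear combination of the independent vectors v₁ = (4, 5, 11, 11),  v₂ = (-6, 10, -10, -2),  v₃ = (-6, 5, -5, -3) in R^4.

f = 4v₁ - 4v₂ - 2v₃

Solve the system with v₁, v₂, v₃ as columns and f as the right-hand side.
The system has the unique solution (c₁, c₂, c₃) = (4, -4, -2).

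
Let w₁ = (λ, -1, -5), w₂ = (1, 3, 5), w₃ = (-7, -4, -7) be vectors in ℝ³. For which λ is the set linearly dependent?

λ = -57

Dependence holds iff the 3×3 matrix [w₁ w₂ w₃] is singular.
Expanding, det = -λ - 57.
This vanishes exactly when λ = -57.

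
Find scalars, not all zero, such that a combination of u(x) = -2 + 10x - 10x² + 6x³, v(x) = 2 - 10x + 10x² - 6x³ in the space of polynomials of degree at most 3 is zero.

u + v = 0

Write each element as a vector in ℝ⁴ using {1, x, …, x³}.
Set up α₁u + α₂v = 0 and solve the homogeneous system.
One solution (up to scaling) is (1, 1).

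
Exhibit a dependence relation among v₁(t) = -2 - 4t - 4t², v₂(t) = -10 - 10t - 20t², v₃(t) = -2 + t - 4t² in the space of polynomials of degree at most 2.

3v₁ - v₂ + 2v₃ = 0

Write each element as a vector in ℝ³ using {1, t, t²}.
Solve the homogeneous system with v₁, v₂, v₃ as columns by row-reducing the coefficient matrix.
A generator of the null space is (3, -1, 2).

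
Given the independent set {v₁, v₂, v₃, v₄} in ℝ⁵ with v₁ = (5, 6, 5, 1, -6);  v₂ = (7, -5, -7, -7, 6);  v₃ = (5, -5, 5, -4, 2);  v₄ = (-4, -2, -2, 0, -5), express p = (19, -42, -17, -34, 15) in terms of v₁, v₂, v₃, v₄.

p = -v₁ + 3v₂ + 3v₃ + 3v₄

Write p = a₁v₁ + … + a₄v₄ and equate components.
Row-reducing the augmented matrix gives the unique coefficients (a₁, …, a₄) = (-1, 3, 3, 3).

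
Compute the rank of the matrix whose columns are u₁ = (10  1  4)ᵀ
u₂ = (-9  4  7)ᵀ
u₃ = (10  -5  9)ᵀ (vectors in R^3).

Form the matrix with u₁, u₂, u₃ as columns and reduce.
Exactly 3 pivots survive; hence the rank is 3.

rank 3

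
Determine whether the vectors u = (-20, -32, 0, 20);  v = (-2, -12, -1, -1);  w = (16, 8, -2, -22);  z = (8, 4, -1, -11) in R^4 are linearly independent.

The matrix [u|v|w|z] has determinant 0.
A zero determinant means the columns are linearly dependent.
Indeed u - 2v + w = 0.

linearly dependent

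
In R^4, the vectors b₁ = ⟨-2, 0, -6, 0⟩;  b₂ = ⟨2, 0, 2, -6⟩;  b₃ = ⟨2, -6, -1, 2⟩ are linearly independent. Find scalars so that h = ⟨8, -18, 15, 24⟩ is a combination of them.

h = -4b₁ - 3b₂ + 3b₃

Solve the system with b₁, b₂, b₃ as columns and h as the right-hand side.
The system has the unique solution (α₁, α₂, α₃) = (-4, -3, 3).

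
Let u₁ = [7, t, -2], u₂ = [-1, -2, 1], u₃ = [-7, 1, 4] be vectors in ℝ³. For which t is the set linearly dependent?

t = -11

The vectors are dependent exactly when the determinant of the matrix with rows u₁, u₂, u₃ vanishes.
Expanding, det = -3*t - 33.
Setting this to zero gives t = -11.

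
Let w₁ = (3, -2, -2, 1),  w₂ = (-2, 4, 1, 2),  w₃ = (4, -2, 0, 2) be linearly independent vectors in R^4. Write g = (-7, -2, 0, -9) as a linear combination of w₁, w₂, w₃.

g = -w₁ - 2w₂ - 2w₃

Since w₁, w₂, w₃ are independent, the coefficients expressing g are uniquely determined by a linear system.
The system has the unique solution (a₁, a₂, a₃) = (-1, -2, -2).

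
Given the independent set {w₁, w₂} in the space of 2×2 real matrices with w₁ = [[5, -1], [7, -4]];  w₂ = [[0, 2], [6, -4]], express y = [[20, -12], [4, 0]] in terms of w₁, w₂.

Work in coordinates with respect to the standard basis {E₁₁, E₁₂, E₂₁, E₂₂}.
Solve the system with w₁, w₂ as columns and y as the right-hand side.
The system has the unique solution (a₁, a₂) = (4, -4).

y = 4w₁ - 4w₂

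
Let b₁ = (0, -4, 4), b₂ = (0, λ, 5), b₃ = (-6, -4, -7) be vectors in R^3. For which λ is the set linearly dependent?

Dependence holds iff the 3×3 matrix [b₁ b₂ b₃] is singular.
Cofactor expansion gives det = 24*λ + 120.
Setting this to zero gives λ = -5.

λ = -5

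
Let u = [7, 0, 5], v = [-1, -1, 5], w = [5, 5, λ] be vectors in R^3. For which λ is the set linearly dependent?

Place the vectors as rows of a 3×3 matrix; dependence ⇔ determinant zero.
Expanding, det = -7*λ - 175.
Setting this to zero gives λ = -25.

λ = -25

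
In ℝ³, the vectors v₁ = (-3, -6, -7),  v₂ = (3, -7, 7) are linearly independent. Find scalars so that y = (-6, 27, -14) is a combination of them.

Solve the system with v₁, v₂ as columns and y as the right-hand side.
The system has the unique solution (c₁, c₂) = (-1, -3).

y = -v₁ - 3v₂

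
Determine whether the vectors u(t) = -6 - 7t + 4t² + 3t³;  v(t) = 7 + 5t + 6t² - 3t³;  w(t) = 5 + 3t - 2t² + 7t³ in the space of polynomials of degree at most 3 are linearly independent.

Take coordinates with respect to the standard basis {1, t, …, t³}.
Row-reduce the matrix whose columns are u, v, w.
The reduction yields 3 nonzero rows, so the rank is 3.
Since rank = 3 (the number of vectors), the set is linearly independent.

linearly independent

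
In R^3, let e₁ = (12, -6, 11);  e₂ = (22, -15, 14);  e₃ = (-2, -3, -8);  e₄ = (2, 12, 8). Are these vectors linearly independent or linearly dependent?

linearly dependent

There are 4 vectors in a 3-dimensional space, so they cannot be linearly independent.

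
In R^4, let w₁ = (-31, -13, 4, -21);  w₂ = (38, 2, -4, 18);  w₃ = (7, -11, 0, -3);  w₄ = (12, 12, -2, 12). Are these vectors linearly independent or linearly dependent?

linearly dependent

Row-reduce the matrix whose columns are w₁, w₂, w₃, w₄.
The reduction yields 2 nonzero rows, so the rank is 2.
Since rank 2 < 4, the set is linearly dependent.
Indeed w₁ + w₂ - w₃ = 0.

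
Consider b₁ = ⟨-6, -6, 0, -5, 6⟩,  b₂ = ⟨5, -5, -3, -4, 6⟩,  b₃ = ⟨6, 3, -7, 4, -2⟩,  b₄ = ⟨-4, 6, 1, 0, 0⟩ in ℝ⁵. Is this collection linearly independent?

Row-reduce the matrix whose columns are b₁, b₂, b₃, b₄.
The reduction yields 4 nonzero rows, so the rank is 4.
Since rank = 4 (the number of vectors), the set is linearly independent.

linearly independent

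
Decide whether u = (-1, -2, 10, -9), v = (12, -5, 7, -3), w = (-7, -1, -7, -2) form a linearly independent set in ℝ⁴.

linearly independent

Row-reduce the matrix whose columns are u, v, w.
The reduction yields 3 nonzero rows, so the rank is 3.
Since rank = 3 (the number of vectors), the set is linearly independent.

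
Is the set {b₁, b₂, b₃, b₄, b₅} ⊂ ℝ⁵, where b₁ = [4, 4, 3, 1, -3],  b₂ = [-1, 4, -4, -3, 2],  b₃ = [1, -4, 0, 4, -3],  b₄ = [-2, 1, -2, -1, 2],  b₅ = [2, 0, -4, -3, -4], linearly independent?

Form the 5×5 matrix with these as columns; its determinant is 345.
A nonzero determinant means the columns are linearly independent.

linearly independent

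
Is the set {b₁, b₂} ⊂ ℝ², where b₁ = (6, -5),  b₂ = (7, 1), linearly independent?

The matrix [b₁|b₂] has determinant 41.
A nonzero determinant means the columns are linearly independent.

linearly independent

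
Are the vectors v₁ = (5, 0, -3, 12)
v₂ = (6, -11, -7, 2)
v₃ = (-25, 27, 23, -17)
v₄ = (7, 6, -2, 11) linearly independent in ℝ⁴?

linearly dependent

Row-reduce the matrix whose columns are v₁, v₂, v₃, v₄.
The reduction yields 3 nonzero rows, so the rank is 3.
Since rank 3 < 4, the set is linearly dependent.
Indeed 3v₂ + v₃ + v₄ = 0.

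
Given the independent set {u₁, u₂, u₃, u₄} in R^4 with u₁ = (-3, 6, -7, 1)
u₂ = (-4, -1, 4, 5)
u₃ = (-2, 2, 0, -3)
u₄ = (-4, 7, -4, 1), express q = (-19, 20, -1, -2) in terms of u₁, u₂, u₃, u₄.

q = -u₁ + u₂ + 3u₃ + 3u₄

Since u₁, u₂, u₃, u₄ are independent, the coefficients expressing q are uniquely determined by a linear system.
Row-reducing the augmented matrix gives the unique coefficients (α₁, …, α₄) = (-1, 1, 3, 3).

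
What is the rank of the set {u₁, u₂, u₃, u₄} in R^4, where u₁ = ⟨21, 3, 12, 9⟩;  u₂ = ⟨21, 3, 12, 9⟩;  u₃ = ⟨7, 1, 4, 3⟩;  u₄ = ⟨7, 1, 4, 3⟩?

1

Row-reduce the 4×4 matrix with these as rows.
Exactly 1 pivot survives; hence the rank is 1.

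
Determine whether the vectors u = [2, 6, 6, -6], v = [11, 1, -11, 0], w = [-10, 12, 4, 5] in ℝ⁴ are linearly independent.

Place the vectors as rows of a 3×4 matrix and reduce to echelon form.
The reduction yields 3 nonzero rows, so the rank is 3.
Since rank = 3 (the number of vectors), the set is linearly independent.

linearly independent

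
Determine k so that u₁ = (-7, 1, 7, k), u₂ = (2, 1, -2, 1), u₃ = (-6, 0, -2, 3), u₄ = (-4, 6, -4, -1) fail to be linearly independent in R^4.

k = -8

The vectors are dependent exactly when the determinant of the matrix with rows u₁, u₂, u₃, u₄ vanishes.
Expanding, det = -80*k - 640.
This vanishes exactly when k = -8.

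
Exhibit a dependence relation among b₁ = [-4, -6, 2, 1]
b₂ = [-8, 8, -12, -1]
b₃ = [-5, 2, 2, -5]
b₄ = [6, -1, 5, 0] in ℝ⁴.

Solve the homogeneous system with b₁, b₂, b₃, b₄ as columns by row-reducing the coefficient matrix.
A generator of the null space is (1, 1, 0, 2).

b₁ + b₂ + 2b₄ = 0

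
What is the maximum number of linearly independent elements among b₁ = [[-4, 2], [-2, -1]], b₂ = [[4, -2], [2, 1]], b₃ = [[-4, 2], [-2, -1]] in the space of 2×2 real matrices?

Represent each element by its coordinate vector in ℝ⁴.
Row-reduce the 3×4 matrix with these as rows.
There is 1 pivot column, so rank = 1.

1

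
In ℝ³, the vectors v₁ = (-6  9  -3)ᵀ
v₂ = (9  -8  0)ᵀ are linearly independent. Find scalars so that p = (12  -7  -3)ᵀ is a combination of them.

Solve the system with v₁, v₂ as columns and p as the right-hand side.
Row-reducing the augmented matrix gives the unique coefficients (α₁, α₂) = (1, 2).

p = v₁ + 2v₂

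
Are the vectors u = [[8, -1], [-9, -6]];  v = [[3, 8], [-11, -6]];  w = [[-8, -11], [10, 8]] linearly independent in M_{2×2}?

linearly independent

Write each element as a coordinate vector in ℝ⁴ using {E₁₁, E₁₂, E₂₁, E₂₂}.
Place the vectors as rows of a 3×4 matrix and reduce to echelon form.
The reduction yields 3 nonzero rows, so the rank is 3.
Since rank = 3 (the number of vectors), the set is linearly independent.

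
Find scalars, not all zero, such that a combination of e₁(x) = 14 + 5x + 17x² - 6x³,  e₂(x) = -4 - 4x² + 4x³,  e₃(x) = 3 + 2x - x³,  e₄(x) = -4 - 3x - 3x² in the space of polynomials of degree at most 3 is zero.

Pass to coordinate vectors relative to the basis {1, x, …, x³}.
Write the vectors as columns of a matrix and find a nonzero vector in its null space.
The free variable yields coefficients (1, 2, 2, 3) (any nonzero multiple also works).

e₁ + 2e₂ + 2e₃ + 3e₄ = 0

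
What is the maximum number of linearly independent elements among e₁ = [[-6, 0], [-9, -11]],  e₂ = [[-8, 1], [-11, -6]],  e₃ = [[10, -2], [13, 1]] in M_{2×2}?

2

Use coordinates relative to {E₁₁, E₁₂, E₂₁, E₂₂}.
Put the 4×3 matrix [e₁|e₂|e₃] into echelon form.
Exactly 2 pivots survive; hence the rank is 2.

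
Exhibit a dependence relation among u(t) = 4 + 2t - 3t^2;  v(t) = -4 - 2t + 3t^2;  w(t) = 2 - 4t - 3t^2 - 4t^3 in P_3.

Pass to coordinate vectors relative to the basis {1, t, …, t^3}.
Solve the homogeneous system with u, v, w as columns by row-reducing the coefficient matrix.
The free variable yields coefficients (1, 1, 0) (any nonzero multiple also works).

u + v = 0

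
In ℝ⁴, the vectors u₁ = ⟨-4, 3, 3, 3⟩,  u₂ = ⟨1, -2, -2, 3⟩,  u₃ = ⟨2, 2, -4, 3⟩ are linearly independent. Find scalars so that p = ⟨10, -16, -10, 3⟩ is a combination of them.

Set up the augmented matrix [u₁ | u₂ | u₃ | p] and row-reduce.
Row-reducing the augmented matrix gives the unique coefficients (c₁, c₂, c₃) = (-2, 4, -1).

p = -2u₁ + 4u₂ - u₃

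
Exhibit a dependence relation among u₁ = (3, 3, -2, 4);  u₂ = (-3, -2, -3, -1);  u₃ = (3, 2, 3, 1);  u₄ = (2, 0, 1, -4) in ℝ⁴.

Row-reduce the matrix with u₁, u₂, u₃, u₄ as columns; the null space gives the coefficients.
The free variable yields coefficients (0, 1, 1, 0) (any nonzero multiple also works).

u₂ + u₃ = 0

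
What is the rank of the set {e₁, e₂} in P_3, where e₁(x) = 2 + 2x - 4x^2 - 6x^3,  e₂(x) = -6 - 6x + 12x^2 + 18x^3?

Represent each element by its coordinate vector in ℝ⁴.
Form the matrix with e₁, e₂ as columns and reduce.
There is 1 pivot column, so rank = 1.

rank 1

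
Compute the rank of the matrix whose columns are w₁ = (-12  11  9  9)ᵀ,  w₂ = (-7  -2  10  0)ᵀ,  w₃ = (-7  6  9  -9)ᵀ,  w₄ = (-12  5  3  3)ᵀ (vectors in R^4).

4

Row-reduce the 4×4 matrix with these as rows.
Reduction leaves 4 leading entries, giving rank 4.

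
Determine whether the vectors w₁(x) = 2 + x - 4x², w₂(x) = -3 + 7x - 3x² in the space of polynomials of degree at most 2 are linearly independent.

linearly independent

Write each element as a coordinate vector in ℝ³ using {1, x, x²}.
Place the vectors as rows of a 2×3 matrix and reduce to echelon form.
The reduction yields 2 nonzero rows, so the rank is 2.
Since rank = 2 (the number of vectors), the set is linearly independent.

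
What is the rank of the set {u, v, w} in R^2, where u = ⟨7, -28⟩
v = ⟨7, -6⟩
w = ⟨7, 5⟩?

Apply Gaussian elimination to the matrix whose rows are u, v, w.
There are 2 pivot columns, so rank = 2.
(With 3 elements in a 2-dimensional space the rank is at most 2.)

2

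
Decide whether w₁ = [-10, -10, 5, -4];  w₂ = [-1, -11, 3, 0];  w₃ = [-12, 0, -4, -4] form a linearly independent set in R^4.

linearly independent

Row-reduce the matrix whose columns are w₁, w₂, w₃.
The reduction yields 3 nonzero rows, so the rank is 3.
Since rank = 3 (the number of vectors), the set is linearly independent.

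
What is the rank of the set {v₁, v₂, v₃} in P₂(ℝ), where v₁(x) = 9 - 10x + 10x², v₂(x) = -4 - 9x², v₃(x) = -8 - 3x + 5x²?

3

Use coordinates relative to {1, x, x²}.
Apply Gaussian elimination to the matrix whose rows are v₁, v₂, v₃.
Reduction leaves 3 leading entries, giving rank 3.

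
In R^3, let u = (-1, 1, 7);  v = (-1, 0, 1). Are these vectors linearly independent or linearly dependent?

linearly independent

Row-reduce the matrix whose columns are u, v.
The reduction yields 2 nonzero rows, so the rank is 2.
Since rank = 2 (the number of vectors), the set is linearly independent.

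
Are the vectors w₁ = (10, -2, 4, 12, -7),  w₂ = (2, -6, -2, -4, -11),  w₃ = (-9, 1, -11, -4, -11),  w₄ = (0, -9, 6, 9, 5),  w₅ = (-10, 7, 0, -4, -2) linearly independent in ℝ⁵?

linearly independent

Form the 5×5 matrix with these as columns; its determinant is -248482.
A nonzero determinant means the columns are linearly independent.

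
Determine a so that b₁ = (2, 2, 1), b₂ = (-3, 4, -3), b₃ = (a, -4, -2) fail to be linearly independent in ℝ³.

Place the vectors as rows of a 3×3 matrix; dependence ⇔ determinant zero.
Expanding, det = -10*a - 40.
This vanishes exactly when a = -4.

a = -4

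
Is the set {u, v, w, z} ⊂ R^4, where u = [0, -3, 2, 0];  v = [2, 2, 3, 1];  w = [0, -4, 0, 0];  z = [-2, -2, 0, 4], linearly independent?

Place the vectors as rows of a 4×4 matrix and reduce to echelon form.
The reduction yields 4 nonzero rows, so the rank is 4.
Since rank = 4 (the number of vectors), the set is linearly independent.

linearly independent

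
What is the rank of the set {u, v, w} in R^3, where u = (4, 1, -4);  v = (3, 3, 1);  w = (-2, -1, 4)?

Form the matrix with u, v, w as columns and reduce.
Reduction leaves 3 leading entries, giving rank 3.

rank 3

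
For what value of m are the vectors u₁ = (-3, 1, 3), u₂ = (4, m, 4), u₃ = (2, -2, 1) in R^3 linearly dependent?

m = -44/9

The vectors are dependent exactly when the determinant of the matrix with rows u₁, u₂, u₃ vanishes.
The determinant works out to -9*m - 44.
Solving -9*m - 44 = 0 yields m = -44/9.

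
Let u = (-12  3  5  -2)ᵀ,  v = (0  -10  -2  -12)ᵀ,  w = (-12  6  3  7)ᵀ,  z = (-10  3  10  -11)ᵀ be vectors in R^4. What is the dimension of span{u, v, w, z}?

Row-reduce the 4×4 matrix with these as rows.
There are 4 pivot columns, so rank = 4.

4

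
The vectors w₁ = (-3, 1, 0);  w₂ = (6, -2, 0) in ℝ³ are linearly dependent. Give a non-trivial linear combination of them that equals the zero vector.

Row-reduce the matrix with w₁, w₂ as columns; the null space gives the coefficients.
A generator of the null space is (2, 1).

2w₁ + w₂ = 0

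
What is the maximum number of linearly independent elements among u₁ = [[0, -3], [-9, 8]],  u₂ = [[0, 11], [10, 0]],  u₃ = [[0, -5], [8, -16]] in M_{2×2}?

2

Use coordinates relative to {E₁₁, E₁₂, E₂₁, E₂₂}.
Put the 4×3 matrix [u₁|u₂|u₃] into echelon form.
There are 2 pivot columns, so rank = 2.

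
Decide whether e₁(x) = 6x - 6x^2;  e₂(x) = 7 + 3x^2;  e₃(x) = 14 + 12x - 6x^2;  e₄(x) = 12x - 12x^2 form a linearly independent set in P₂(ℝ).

linearly dependent

Write each element as a coordinate vector in ℝ³ using {1, x, x^2}.
There are 4 vectors in a 3-dimensional space, so they cannot be linearly independent.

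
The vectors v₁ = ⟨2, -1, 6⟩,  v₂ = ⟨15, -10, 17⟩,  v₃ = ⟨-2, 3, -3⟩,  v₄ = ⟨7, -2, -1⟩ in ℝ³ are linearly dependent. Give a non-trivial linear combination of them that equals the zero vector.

2v₁ - v₂ - 2v₃ + v₄ = 0

Set up α₁v₁ + … + α₄v₄ = 0 and solve the homogeneous system.
One solution (up to scaling) is (2, -1, -2, 1).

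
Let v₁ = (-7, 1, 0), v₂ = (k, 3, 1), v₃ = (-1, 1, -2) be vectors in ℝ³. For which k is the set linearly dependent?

The vectors are dependent exactly when the determinant of the matrix with rows v₁, v₂, v₃ vanishes.
Cofactor expansion gives det = 2*k + 48.
Solving 2*k + 48 = 0 yields k = -24.

k = -24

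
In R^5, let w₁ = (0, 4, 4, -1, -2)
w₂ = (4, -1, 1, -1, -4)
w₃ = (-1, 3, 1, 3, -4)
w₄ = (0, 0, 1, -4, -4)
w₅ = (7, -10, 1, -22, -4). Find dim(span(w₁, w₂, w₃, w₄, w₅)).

Put the 5×5 matrix [w₁|w₂|w₃|w₄|w₅] into echelon form.
Exactly 4 pivots survive; hence the rank is 4.

4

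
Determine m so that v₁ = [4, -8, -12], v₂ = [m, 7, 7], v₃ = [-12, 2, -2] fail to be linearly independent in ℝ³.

m = -56/5

Dependence holds iff the 3×3 matrix [v₁ v₂ v₃] is singular.
Expanding, det = -40*m - 448.
Solving -40*m - 448 = 0 yields m = -56/5.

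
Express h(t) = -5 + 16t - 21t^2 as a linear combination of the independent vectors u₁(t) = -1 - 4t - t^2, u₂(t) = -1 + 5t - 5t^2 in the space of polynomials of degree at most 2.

Take coordinate vectors relative to {1, t, t^2}.
Solve the system with u₁, u₂ as columns and h as the right-hand side.
Back-substitution yields (α₁, α₂) = (1, 4).

h = u₁ + 4u₂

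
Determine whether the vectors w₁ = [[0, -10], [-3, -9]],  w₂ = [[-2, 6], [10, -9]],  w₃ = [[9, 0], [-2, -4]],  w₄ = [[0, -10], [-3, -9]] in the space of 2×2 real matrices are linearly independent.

linearly dependent

Take coordinates with respect to the standard basis {E₁₁, E₁₂, E₂₁, E₂₂}.
Two of the vectors are equal, giving an immediate dependence.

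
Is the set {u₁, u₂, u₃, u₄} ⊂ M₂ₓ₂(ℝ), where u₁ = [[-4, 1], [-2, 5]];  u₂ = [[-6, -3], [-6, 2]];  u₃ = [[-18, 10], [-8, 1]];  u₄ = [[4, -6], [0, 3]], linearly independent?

linearly dependent

Write each element as a coordinate vector in ℝ⁴ using {E₁₁, E₁₂, E₂₁, E₂₂}.
The matrix [u₁|u₂|u₃|u₄] has determinant 0.
A zero determinant means the columns are linearly dependent.
Indeed u₁ + u₂ - u₃ - 2u₄ = 0.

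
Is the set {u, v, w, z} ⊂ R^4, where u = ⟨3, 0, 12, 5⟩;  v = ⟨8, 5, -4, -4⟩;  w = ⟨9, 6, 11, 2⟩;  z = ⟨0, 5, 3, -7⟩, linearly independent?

linearly independent

Place the vectors as rows of a 4×4 matrix and reduce to echelon form.
The reduction yields 4 nonzero rows, so the rank is 4.
Since rank = 4 (the number of vectors), the set is linearly independent.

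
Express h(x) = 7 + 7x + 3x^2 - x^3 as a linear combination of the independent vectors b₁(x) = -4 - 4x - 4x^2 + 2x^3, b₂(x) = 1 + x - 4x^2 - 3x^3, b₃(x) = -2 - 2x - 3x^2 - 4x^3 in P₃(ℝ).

Take coordinate vectors relative to {1, x, …, x^3}.
Write h = c₁b₁ + … + c₃b₃ and equate components.
The system has the unique solution (c₁, c₂, c₃) = (-1, 1, -1).

h = -b₁ + b₂ - b₃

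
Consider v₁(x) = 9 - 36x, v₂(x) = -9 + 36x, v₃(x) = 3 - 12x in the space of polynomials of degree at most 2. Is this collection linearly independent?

Take coordinates with respect to the standard basis {1, x, x²}.
Form the 3×3 matrix with these as columns; its determinant is 0.
A zero determinant means the columns are linearly dependent.

linearly dependent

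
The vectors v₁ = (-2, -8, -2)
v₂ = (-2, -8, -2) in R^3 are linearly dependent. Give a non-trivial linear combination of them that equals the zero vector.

v₁ - v₂ = 0

Row-reduce the matrix with v₁, v₂ as columns; the null space gives the coefficients.
The free variable yields coefficients (1, -1) (any nonzero multiple also works).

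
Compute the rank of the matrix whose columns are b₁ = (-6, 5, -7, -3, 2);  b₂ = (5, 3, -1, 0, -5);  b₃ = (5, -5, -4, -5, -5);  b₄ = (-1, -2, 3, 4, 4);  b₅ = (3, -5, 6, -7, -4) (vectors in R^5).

Form the matrix with b₁, b₂, b₃, b₄, b₅ as columns and reduce.
Reduction leaves 5 leading entries, giving rank 5.

5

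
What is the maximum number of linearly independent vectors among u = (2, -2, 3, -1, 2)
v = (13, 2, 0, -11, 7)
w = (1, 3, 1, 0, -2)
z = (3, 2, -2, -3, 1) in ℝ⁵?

Apply Gaussian elimination to the matrix whose rows are u, v, w, z.
Exactly 3 pivots survive; hence the rank is 3.

3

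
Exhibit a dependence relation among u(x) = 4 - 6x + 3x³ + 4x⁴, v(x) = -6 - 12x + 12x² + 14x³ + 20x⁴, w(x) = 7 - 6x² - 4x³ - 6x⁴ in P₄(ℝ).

Take coordinates with respect to {1, x, …, x⁴}.
Write the vectors as columns of a matrix and find a nonzero vector in its null space.
The free variable yields coefficients (2, -1, -2) (any nonzero multiple also works).

2u - v - 2w = 0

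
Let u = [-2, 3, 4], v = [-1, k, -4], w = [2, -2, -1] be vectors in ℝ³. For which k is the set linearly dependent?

k = -1/2

The set is linearly dependent precisely when det[u; v; w] = 0.
The determinant works out to -6*k - 3.
Setting this to zero gives k = -1/2.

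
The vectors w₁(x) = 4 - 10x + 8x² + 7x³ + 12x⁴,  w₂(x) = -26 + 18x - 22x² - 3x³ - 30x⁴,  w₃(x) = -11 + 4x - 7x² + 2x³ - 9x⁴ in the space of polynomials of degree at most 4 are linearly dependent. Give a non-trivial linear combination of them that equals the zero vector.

w₁ + w₂ - 2w₃ = 0

Take coordinates with respect to {1, x, …, x⁴}.
Solve the homogeneous system with w₁, w₂, w₃ as columns by row-reducing the coefficient matrix.
The free variable yields coefficients (1, 1, -2) (any nonzero multiple also works).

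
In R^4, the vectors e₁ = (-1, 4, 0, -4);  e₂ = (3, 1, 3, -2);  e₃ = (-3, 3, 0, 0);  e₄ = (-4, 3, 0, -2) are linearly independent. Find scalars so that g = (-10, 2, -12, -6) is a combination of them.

Since e₁, e₂, e₃, e₄ are independent, the coefficients expressing g are uniquely determined by a linear system.
Back-substitution yields (a₁, …, a₄) = (3, -4, -3, 1).

g = 3e₁ - 4e₂ - 3e₃ + e₄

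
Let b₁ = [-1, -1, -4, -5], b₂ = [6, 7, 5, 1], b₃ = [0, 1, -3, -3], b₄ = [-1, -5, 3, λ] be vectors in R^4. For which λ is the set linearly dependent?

λ = -9/8

Dependence holds iff the 4×4 matrix [b₁ b₂ b₃ b₄] is singular.
The determinant works out to -16*λ - 18.
Setting this to zero gives λ = -9/8.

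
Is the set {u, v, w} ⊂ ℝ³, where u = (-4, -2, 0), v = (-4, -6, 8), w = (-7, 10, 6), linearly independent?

linearly independent

The matrix [u|v|w] has determinant 528.
A nonzero determinant means the columns are linearly independent.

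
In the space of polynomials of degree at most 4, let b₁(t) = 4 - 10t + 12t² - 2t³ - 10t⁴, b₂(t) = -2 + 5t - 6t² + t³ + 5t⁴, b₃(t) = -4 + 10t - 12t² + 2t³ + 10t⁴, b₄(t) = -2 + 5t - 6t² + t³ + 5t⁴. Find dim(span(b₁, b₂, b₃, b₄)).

dim = 1

Represent each element by its coordinate vector in ℝ⁵.
Form the matrix with b₁, b₂, b₃, b₄ as columns and reduce.
Reduction leaves 1 leading entry, giving rank 1.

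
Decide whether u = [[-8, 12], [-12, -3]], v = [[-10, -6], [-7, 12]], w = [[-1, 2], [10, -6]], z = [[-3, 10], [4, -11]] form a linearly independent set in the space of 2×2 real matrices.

Take coordinates with respect to the standard basis {E₁₁, E₁₂, E₂₁, E₂₂}.
Form the 4×4 matrix with these as columns; its determinant is -1948.
A nonzero determinant means the columns are linearly independent.

linearly independent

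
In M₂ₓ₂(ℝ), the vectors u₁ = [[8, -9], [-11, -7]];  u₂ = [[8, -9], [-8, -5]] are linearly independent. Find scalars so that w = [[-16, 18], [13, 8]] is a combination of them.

w = u₁ - 3u₂

Take coordinate vectors relative to {E₁₁, E₁₂, E₂₁, E₂₂}.
Write w = α₁u₁ + α₂u₂ and equate components.
Row-reducing the augmented matrix gives the unique coefficients (α₁, α₂) = (1, -3).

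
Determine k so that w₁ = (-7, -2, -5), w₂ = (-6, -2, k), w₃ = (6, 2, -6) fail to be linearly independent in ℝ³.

The set is linearly dependent precisely when det[w₁; w₂; w₃] = 0.
The determinant works out to 2*k - 12.
Setting this to zero gives k = 6.

k = 6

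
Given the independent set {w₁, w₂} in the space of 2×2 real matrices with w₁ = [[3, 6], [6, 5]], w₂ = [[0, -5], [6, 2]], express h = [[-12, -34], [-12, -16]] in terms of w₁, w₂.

h = -4w₁ + 2w₂

Take coordinate vectors relative to {E₁₁, E₁₂, E₂₁, E₂₂}.
Set up the augmented matrix [w₁ | w₂ | h] and row-reduce.
Back-substitution yields (c₁, c₂) = (-4, 2).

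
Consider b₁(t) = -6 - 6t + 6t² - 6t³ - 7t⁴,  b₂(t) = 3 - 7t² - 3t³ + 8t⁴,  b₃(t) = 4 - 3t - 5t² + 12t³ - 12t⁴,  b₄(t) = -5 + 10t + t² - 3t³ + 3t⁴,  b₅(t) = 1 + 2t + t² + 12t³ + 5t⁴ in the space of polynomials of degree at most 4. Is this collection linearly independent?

linearly independent

Take coordinates with respect to the standard basis {1, t, …, t⁴}.
Place the vectors as rows of a 5×5 matrix and reduce to echelon form.
The reduction yields 5 nonzero rows, so the rank is 5.
Since rank = 5 (the number of vectors), the set is linearly independent.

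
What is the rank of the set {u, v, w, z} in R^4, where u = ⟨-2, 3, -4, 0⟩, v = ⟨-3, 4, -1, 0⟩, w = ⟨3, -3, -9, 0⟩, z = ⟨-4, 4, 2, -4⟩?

Apply Gaussian elimination to the matrix whose rows are u, v, w, z.
Reduction leaves 3 leading entries, giving rank 3.

rank 3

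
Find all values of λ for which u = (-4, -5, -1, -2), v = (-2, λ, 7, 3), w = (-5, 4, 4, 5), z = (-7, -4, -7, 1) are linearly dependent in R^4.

λ = 15/4

The vectors are dependent exactly when the determinant of the matrix with rows u, v, w, z vanishes.
Cofactor expansion gives det = 945 - 252*λ.
Solving 945 - 252*λ = 0 yields λ = 15/4.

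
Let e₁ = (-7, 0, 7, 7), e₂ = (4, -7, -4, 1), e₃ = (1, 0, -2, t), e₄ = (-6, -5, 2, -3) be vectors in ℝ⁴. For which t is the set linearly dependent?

t = -29/7

Place the vectors as rows of a 4×4 matrix; dependence ⇔ determinant zero.
Cofactor expansion gives det = 196*t + 812.
Setting this to zero gives t = -29/7.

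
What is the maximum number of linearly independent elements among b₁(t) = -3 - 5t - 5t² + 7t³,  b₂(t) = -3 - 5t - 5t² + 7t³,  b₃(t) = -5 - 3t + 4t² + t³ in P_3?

Pass to coordinate vectors with respect to the basis {1, t, …, t³}.
Form the matrix with b₁, b₂, b₃ as columns and reduce.
The echelon form has 2 nonzero rows, so the rank is 2.

2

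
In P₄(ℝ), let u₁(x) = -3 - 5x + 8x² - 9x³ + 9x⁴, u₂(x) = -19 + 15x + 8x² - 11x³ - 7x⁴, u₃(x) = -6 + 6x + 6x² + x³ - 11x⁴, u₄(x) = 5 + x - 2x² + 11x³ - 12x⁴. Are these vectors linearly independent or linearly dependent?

Take coordinates with respect to the standard basis {1, x, …, x⁴}.
Row-reduce the matrix whose columns are u₁, u₂, u₃, u₄.
The reduction yields 3 nonzero rows, so the rank is 3.
Since rank 3 < 4, the set is linearly dependent.
Indeed u₁ + u₂ - 2u₃ + 2u₄ = 0.

linearly dependent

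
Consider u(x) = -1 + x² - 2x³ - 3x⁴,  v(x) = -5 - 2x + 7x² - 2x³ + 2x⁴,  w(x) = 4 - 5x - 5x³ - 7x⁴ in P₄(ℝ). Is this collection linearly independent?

Write each element as a coordinate vector in ℝ⁵ using {1, x, …, x⁴}.
Place the vectors as rows of a 3×5 matrix and reduce to echelon form.
The reduction yields 3 nonzero rows, so the rank is 3.
Since rank = 3 (the number of vectors), the set is linearly independent.

linearly independent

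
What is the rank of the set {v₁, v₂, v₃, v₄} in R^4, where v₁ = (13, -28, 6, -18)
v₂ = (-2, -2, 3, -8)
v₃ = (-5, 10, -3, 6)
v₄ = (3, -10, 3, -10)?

3

Put the 4×4 matrix [v₁|v₂|v₃|v₄] into echelon form.
The echelon form has 3 nonzero rows, so the rank is 3.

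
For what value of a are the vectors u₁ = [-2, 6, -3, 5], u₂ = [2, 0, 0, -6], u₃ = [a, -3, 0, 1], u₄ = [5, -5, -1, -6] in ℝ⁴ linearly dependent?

The set is linearly dependent precisely when det[u₁; u₂; u₃; u₄] = 0.
The determinant works out to 126 - 126*a.
Setting this to zero gives a = 1.

a = 1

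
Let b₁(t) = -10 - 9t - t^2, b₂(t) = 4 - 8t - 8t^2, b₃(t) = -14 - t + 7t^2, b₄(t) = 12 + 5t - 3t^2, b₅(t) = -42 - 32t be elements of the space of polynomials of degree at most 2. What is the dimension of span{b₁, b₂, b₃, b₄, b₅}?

dim = 2

Represent each element by its coordinate vector in ℝ³.
Form the matrix with b₁, b₂, b₃, b₄, b₅ as columns and reduce.
The echelon form has 2 nonzero rows, so the rank is 2.
(With 5 elements in a 3-dimensional space the rank is at most 3.)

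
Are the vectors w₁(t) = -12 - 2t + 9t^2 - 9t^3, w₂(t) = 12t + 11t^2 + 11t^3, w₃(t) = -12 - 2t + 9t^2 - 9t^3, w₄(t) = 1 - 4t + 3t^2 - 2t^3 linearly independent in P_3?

linearly dependent

Take coordinates with respect to the standard basis {1, t, …, t^3}.
Two of the vectors are equal, giving an immediate dependence.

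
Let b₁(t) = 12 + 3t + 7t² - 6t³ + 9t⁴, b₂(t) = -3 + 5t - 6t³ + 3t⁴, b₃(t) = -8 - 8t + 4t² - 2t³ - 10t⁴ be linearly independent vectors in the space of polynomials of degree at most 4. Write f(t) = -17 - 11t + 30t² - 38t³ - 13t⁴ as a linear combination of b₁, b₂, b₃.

f = 2b₁ + 3b₂ + 4b₃

Work in coordinates with respect to the standard basis {1, t, …, t⁴}.
Write f = c₁b₁ + … + c₃b₃ and equate components.
The system has the unique solution (c₁, c₂, c₃) = (2, 3, 4).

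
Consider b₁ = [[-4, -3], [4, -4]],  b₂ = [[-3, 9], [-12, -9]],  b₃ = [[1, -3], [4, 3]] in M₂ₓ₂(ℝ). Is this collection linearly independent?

linearly dependent

Write each element as a coordinate vector in ℝ⁴ using {E₁₁, E₁₂, E₂₁, E₂₂}.
Place the vectors as rows of a 3×4 matrix and reduce to echelon form.
The reduction yields 2 nonzero rows, so the rank is 2.
Since rank 2 < 3, the set is linearly dependent.
Indeed b₂ + 3b₃ = 0.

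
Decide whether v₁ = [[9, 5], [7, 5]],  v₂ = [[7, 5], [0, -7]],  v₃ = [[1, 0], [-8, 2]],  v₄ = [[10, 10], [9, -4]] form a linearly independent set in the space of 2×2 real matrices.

linearly independent

Take coordinates with respect to the standard basis {E₁₁, E₁₂, E₂₁, E₂₂}.
Form the 4×4 matrix with these as columns; its determinant is -2990.
A nonzero determinant means the columns are linearly independent.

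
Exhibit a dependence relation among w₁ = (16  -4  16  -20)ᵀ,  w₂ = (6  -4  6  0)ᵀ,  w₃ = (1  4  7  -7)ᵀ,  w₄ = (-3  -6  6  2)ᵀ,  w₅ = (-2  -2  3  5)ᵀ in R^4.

w₁ - 2w₂ - w₃ - w₄ + 3w₅ = 0

Set up α₁w₁ + … + α₅w₅ = 0 and solve the homogeneous system.
One solution (up to scaling) is (1, -2, -1, -1, 3).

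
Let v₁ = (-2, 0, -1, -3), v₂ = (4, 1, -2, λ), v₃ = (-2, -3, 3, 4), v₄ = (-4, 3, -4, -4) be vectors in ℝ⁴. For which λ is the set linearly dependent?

λ = -25/3

Place the vectors as rows of a 4×4 matrix; dependence ⇔ determinant zero.
Expanding, det = 12*λ + 100.
Solving 12*λ + 100 = 0 yields λ = -25/3.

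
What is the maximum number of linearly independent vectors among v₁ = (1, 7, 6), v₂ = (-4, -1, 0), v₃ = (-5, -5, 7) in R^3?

Apply Gaussian elimination to the matrix whose rows are v₁, v₂, v₃.
There are 3 pivot columns, so rank = 3.

3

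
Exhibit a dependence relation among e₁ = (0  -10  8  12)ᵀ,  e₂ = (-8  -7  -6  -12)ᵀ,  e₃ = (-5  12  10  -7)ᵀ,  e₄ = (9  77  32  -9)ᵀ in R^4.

2e₁ + 3e₂ - 3e₃ + e₄ = 0

Row-reduce the matrix with e₁, e₂, e₃, e₄ as columns; the null space gives the coefficients.
The free variable yields coefficients (2, 3, -3, 1) (any nonzero multiple also works).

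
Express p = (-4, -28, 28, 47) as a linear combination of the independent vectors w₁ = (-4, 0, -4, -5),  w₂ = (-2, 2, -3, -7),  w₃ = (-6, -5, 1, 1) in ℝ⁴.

p = -3w₁ - 4w₂ + 4w₃

Since w₁, w₂, w₃ are independent, the coefficients expressing p are uniquely determined by a linear system.
Row-reducing the augmented matrix gives the unique coefficients (a₁, a₂, a₃) = (-3, -4, 4).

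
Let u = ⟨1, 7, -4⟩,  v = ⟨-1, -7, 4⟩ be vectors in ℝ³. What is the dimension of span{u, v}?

Put the 3×2 matrix [u|v] into echelon form.
Reduction leaves 1 leading entry, giving rank 1.

1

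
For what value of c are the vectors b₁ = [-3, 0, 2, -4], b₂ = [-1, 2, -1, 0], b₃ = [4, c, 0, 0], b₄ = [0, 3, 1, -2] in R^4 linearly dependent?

The set is linearly dependent precisely when det[b₁; b₂; b₃; b₄] = 0.
Cofactor expansion gives det = 6*c - 48.
Solving 6*c - 48 = 0 yields c = 8.

c = 8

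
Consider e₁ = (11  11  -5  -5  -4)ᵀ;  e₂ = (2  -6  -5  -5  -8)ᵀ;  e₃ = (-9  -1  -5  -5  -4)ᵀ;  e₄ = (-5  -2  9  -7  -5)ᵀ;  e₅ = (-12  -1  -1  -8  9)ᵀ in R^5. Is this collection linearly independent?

Row-reduce the matrix whose columns are e₁, e₂, e₃, e₄, e₅.
The reduction yields 5 nonzero rows, so the rank is 5.
Since rank = 5 (the number of vectors), the set is linearly independent.

linearly independent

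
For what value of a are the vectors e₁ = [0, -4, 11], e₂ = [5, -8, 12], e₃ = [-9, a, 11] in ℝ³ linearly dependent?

a = 28/11

Dependence holds iff the 3×3 matrix [e₁ e₂ e₃] is singular.
The determinant works out to 55*a - 140.
Setting this to zero gives a = 28/11.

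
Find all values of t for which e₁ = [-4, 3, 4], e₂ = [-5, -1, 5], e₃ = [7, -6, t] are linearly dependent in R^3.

t = -7

The vectors are dependent exactly when the determinant of the matrix with rows e₁, e₂, e₃ vanishes.
The determinant works out to 19*t + 133.
Solving 19*t + 133 = 0 yields t = -7.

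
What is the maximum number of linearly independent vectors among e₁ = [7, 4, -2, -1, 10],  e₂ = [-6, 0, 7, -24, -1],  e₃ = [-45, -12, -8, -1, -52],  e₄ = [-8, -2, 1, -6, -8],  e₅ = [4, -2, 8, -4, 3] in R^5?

3

Row-reduce the 5×5 matrix with these as rows.
The echelon form has 3 nonzero rows, so the rank is 3.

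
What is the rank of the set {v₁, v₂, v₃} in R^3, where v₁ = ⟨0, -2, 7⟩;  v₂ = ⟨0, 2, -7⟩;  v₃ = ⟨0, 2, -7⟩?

1

Form the matrix with v₁, v₂, v₃ as columns and reduce.
Exactly 1 pivot survives; hence the rank is 1.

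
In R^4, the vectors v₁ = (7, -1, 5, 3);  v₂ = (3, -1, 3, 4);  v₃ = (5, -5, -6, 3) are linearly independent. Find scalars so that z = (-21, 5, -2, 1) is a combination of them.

Solve the system with v₁, v₂, v₃ as columns and z as the right-hand side.
The system has the unique solution (c₁, c₂, c₃) = (-4, 4, -1).

z = -4v₁ + 4v₂ - v₃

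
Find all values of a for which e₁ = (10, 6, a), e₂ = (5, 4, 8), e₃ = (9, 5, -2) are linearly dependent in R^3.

a = 12/11

Place the vectors as rows of a 3×3 matrix; dependence ⇔ determinant zero.
The determinant works out to 12 - 11*a.
Solving 12 - 11*a = 0 yields a = 12/11.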